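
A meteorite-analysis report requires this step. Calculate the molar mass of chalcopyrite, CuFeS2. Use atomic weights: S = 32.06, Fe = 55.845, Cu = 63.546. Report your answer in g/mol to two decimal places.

183.51 g/mol

The formula mass is the sum 1×63.546 + 1×55.845 + 2×32.06.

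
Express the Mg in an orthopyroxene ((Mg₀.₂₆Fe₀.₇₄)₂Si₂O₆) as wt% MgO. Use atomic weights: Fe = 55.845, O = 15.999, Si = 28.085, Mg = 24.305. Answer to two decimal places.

Formula mass = 247.453 g/mol.
0.52 Mg → 0.5200 mol MgO per formula unit; M(MgO) = 40.304, so MgO mass = 20.958 g.
20.958/247.453 × 100 = 8.47 wt%.

8.47 wt%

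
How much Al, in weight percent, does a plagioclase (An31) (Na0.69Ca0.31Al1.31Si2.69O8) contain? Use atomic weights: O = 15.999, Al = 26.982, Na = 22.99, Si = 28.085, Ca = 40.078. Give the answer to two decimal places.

13.23 weight percent

Formula mass = 0.69·22.99 + 0.31·40.078 + 1.31·26.982 + 2.69·28.085 + 8·15.999 = 267.174 g/mol, of which 35.346 g is Al.
So Al makes up 35.346/267.174 = 0.1323 of the mass, i.e. 13.23%.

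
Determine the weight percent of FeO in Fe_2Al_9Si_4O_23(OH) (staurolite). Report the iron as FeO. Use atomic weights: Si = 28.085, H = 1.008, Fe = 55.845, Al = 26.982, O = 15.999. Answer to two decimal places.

16.87 wt%

M(Fe_2Al_9Si_4O_23(OH)) = 851.852 g/mol; M(FeO) = 71.844 g/mol.
Moles FeO per formula unit = 2 Fe ÷ 1 = 2.0000.
FeO fraction = (2.0000 × 71.844) / 851.852 = 143.688/851.852 = 0.1687.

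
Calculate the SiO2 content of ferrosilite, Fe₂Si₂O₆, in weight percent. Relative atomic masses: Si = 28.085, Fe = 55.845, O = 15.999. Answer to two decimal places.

M(Fe₂Si₂O₆) = 263.854 g/mol; M(SiO2) = 60.083 g/mol.
Moles SiO2 per formula unit = 2 Si ÷ 1 = 2.0000.
SiO2 fraction = (2.0000 × 60.083) / 263.854 = 120.166/263.854 = 0.4554.

45.54 wt%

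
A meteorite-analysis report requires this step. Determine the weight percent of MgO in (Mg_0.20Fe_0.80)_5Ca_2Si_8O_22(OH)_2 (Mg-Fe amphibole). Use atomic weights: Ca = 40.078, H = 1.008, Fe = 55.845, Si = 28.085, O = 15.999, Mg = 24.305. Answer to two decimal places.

Formula mass = 938.513 g/mol.
1 Mg → 1.0000 mol MgO per formula unit; M(MgO) = 40.304, so MgO mass = 40.304 g.
40.304/938.513 × 100 = 4.29 wt%.

4.29 wt%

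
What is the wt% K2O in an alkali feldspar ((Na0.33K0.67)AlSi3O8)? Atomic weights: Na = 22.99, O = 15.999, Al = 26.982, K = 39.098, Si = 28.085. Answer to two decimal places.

11.56 wt%

M((Na0.33K0.67)AlSi3O8) = 273.011 g/mol; M(K2O) = 94.195 g/mol.
Moles K2O per formula unit = 0.67 K ÷ 2 = 0.3350.
K2O fraction = (0.3350 × 94.195) / 273.011 = 31.555/273.011 = 0.1156.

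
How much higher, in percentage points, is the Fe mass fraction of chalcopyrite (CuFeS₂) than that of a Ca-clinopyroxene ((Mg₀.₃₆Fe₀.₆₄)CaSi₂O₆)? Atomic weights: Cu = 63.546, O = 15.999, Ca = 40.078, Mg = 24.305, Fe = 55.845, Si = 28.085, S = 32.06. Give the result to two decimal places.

M(CuFeS₂) = 183.511 g/mol, so wt% Fe = 55.845/183.511 × 100 = 30.43%.
M((Mg₀.₃₆Fe₀.₆₄)CaSi₂O₆) = 236.733 g/mol, so wt% Fe = 35.741/236.733 × 100 = 15.10%.
30.43 − 15.10 = 15.33 pp.

15.33 percentage points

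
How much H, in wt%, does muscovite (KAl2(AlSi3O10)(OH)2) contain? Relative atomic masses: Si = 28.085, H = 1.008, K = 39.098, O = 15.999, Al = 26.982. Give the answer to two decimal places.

0.51 wt%

Molar mass of KAl2(AlSi3O10)(OH)2: 1×39.098 + 3×26.982 + 3×28.085 + 12×15.999 + 2×1.008 = 398.303 g/mol.
Mass of H per formula unit: 2 × 1.008 = 2.016 g.
Weight fraction H = 2.016 / 398.303 = 0.0051.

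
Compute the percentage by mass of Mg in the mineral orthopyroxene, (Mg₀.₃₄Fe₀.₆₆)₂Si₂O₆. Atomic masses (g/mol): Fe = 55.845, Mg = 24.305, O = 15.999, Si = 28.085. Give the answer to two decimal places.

6.82 mass %

Formula mass = 0.68·24.305 + 1.32·55.845 + 2·28.085 + 6·15.999 = 242.407 g/mol, of which 16.527 g is Mg.
So Mg makes up 16.527/242.407 = 0.0682 of the mass, i.e. 6.82%.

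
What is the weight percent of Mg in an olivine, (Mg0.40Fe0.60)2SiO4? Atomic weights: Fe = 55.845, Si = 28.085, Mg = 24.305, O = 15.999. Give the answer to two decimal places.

10.89 wt%

Molar mass of (Mg0.40Fe0.60)2SiO4: 0.80*24.305 + 1.20*55.845 + 1*28.085 + 4*15.999 = 178.539 g/mol.
Mass of Mg per formula unit: 0.80 × 24.305 = 19.444 g.
Weight fraction Mg = 19.444 / 178.539 = 0.1089.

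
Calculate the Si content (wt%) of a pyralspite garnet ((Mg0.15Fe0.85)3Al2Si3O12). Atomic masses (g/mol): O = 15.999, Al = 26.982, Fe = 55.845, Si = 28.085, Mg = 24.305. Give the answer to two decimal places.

17.42 wt%

Formula mass = 0.45*24.305 + 2.55*55.845 + 2*26.982 + 3*28.085 + 12*15.999 = 483.549 g/mol, of which 84.255 g is Si.
So Si makes up 84.255/483.549 = 0.1742 of the mass, i.e. 17.42%.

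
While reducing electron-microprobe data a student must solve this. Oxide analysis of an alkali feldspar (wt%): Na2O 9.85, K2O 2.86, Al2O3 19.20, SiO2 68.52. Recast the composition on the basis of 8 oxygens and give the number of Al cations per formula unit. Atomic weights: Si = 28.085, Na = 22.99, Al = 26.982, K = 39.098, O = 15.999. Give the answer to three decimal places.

Na2O (M=61.979): mol = 0.15892; Na = 0.31784, O = 0.15892.
K2O (M=94.195): mol = 0.03036; K = 0.06072, O = 0.03036.
Al2O3 (M=101.961): mol = 0.18831; Al = 0.37662, O = 0.56493.
SiO2 (M=60.083): mol = 1.14042; Si = 1.14042, O = 2.28084.
ΣO = 3.03505; factor = 8/ΣO = 2.63587.
Al apfu = 0.37662 × 2.63587 = 0.993.

0.993 Al apfu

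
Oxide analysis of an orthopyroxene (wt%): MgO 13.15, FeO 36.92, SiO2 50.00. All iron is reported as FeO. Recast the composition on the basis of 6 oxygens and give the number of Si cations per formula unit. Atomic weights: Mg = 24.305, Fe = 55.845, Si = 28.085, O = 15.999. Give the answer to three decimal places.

MgO (M=40.304): mol = 0.32627; Mg = 0.32627, O = 0.32627.
FeO (M=71.844): mol = 0.51389; Fe = 0.51389, O = 0.51389.
SiO2 (M=60.083): mol = 0.83218; Si = 0.83218, O = 1.66436.
ΣO = 2.50452; factor = 6/ΣO = 2.39567.
Si apfu = 0.83218 × 2.39567 = 1.994.

1.994 Si apfu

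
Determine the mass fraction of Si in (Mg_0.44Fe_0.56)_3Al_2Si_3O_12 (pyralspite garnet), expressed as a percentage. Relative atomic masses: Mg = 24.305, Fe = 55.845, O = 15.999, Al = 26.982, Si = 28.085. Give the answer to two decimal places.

18.47 mass %

M((Mg_0.44Fe_0.56)_3Al_2Si_3O_12) = 456.109 g/mol.
Si contributes 3 × 28.085 = 84.255 g per mole.
84.255/456.109 = 0.1847 → 18.47%.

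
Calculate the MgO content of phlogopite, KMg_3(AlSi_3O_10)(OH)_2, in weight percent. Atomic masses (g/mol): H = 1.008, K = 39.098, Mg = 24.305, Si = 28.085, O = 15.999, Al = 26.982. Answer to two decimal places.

Formula mass = 417.254 g/mol.
3 Mg → 3.0000 mol MgO per formula unit; M(MgO) = 40.304, so MgO mass = 120.912 g.
120.912/417.254 × 100 = 28.98 wt%.

28.98 wt%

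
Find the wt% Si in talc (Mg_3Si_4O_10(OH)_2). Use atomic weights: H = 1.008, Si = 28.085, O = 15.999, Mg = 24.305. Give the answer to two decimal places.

M(Mg_3Si_4O_10(OH)_2) = 379.259 g/mol.
Si contributes 4 × 28.085 = 112.340 g per mole.
112.340/379.259 = 0.2962 → 29.62%.

29.62 wt%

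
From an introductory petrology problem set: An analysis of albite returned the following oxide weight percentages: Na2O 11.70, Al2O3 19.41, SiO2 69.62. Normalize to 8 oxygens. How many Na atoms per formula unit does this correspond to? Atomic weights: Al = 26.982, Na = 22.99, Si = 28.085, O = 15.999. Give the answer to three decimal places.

0.981 Na apfu

Na2O (M=61.979): mol = 0.18877; Na = 0.37754, O = 0.18877.
Al2O3 (M=101.961): mol = 0.19037; Al = 0.38074, O = 0.57111.
SiO2 (M=60.083): mol = 1.15873; Si = 1.15873, O = 2.31746.
ΣO = 3.07734; factor = 8/ΣO = 2.59965.
Na apfu = 0.37754 × 2.59965 = 0.981.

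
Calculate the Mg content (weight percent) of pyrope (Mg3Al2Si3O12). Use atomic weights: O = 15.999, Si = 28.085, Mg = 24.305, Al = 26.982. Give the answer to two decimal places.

Molar mass of Mg3Al2Si3O12: 3×24.305 + 2×26.982 + 3×28.085 + 12×15.999 = 403.122 g/mol.
Mass of Mg per formula unit: 3 × 24.305 = 72.915 g.
Weight fraction Mg = 72.915 / 403.122 = 0.1809.

18.09 weight percent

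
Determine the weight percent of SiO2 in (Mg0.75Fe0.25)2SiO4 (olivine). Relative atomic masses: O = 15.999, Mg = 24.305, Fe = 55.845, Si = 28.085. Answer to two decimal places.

38.40 wt%

Formula mass = 156.461 g/mol.
1 Si → 1.0000 mol SiO2 per formula unit; M(SiO2) = 60.083, so SiO2 mass = 60.083 g.
60.083/156.461 × 100 = 38.40 wt%.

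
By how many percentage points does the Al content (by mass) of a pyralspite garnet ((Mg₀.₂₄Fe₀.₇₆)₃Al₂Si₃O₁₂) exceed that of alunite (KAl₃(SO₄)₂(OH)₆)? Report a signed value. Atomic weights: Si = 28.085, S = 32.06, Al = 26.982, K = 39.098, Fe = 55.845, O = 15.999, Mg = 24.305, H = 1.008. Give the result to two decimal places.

-8.18 percentage points

First mineral: 53.964 g Al in 475.033 g formula = 11.36 wt% Al.
Second mineral: 80.946 g Al in 414.198 g formula = 19.54 wt% Al.
11.36% − 19.54% gives a difference of -8.18 percentage points.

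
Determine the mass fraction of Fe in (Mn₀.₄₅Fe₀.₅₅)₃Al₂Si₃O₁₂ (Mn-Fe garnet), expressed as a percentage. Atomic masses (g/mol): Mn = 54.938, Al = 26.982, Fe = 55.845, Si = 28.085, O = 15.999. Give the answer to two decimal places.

M((Mn₀.₄₅Fe₀.₅₅)₃Al₂Si₃O₁₂) = 496.518 g/mol.
Fe contributes 1.65 × 55.845 = 92.144 g per mole.
92.144/496.518 = 0.1856 → 18.56%.

18.56 mass %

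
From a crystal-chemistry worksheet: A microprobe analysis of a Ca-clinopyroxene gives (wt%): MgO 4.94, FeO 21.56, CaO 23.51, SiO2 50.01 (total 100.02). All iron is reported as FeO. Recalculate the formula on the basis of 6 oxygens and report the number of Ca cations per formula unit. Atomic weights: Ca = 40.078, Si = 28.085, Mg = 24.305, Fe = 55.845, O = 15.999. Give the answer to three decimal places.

MgO (M=40.304): mol = 0.12257; Mg = 0.12257, O = 0.12257.
FeO (M=71.844): mol = 0.30009; Fe = 0.30009, O = 0.30009.
CaO (M=56.077): mol = 0.41924; Ca = 0.41924, O = 0.41924.
SiO2 (M=60.083): mol = 0.83235; Si = 0.83235, O = 1.66470.
ΣO = 2.50660; factor = 6/ΣO = 2.39368.
Ca apfu = 0.41924 × 2.39368 = 1.004.

1.004 Ca apfu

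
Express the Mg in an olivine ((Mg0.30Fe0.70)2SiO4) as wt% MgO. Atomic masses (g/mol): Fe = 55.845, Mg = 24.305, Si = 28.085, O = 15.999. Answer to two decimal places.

M((Mg0.30Fe0.70)2SiO4) = 184.847 g/mol; M(MgO) = 40.304 g/mol.
Moles MgO per formula unit = 0.60 Mg ÷ 1 = 0.6000.
MgO fraction = (0.6000 × 40.304) / 184.847 = 24.182/184.847 = 0.1308.

13.08 wt%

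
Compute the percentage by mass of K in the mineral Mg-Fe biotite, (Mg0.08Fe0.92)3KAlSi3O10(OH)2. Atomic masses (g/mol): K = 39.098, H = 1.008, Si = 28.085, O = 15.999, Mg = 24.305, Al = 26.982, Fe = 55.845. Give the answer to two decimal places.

7.75 weight percent

Molar mass of (Mg0.08Fe0.92)3KAlSi3O10(OH)2: 0.24×24.305 + 2.76×55.845 + 1×39.098 + 1×26.982 + 3×28.085 + 12×15.999 + 2×1.008 = 504.304 g/mol.
Mass of K per formula unit: 1 × 39.098 = 39.098 g.
Weight fraction K = 39.098 / 504.304 = 0.0775.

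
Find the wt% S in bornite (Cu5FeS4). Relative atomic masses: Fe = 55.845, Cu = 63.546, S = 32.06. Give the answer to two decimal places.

Formula mass = 5*63.546 + 1*55.845 + 4*32.06 = 501.815 g/mol, of which 128.240 g is S.
So S makes up 128.240/501.815 = 0.2556 of the mass, i.e. 25.56%.

25.56 weight percent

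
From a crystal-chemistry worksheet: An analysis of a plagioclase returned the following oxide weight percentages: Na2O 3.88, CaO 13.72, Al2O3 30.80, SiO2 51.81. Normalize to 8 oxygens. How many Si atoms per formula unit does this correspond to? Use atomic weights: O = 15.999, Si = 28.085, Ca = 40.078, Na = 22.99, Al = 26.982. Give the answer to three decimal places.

Na2O: 3.88/61.979 = 0.06260 mol → 0.12520 mol Na, 0.06260 mol O.
CaO: 13.72/56.077 = 0.24466 mol → 0.24466 mol Ca, 0.24466 mol O.
Al2O3: 30.80/101.961 = 0.30208 mol → 0.60416 mol Al, 0.90624 mol O.
SiO2: 51.81/60.083 = 0.86231 mol → 0.86231 mol Si, 1.72462 mol O.
Total oxygen = 2.93812 mol. Normalization factor = 8/2.93812 = 2.72283.
Si per 8 O = 0.86231 × 2.72283 = 2.348.

2.348 Si apfu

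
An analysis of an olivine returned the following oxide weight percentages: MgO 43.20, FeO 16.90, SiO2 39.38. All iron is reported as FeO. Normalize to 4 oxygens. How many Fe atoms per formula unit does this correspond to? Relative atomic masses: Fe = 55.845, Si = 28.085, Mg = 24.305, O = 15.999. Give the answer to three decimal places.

0.359 Fe apfu

MgO: 43.20/40.304 = 1.07185 mol → 1.07185 mol Mg, 1.07185 mol O.
FeO: 16.90/71.844 = 0.23523 mol → 0.23523 mol Fe, 0.23523 mol O.
SiO2: 39.38/60.083 = 0.65543 mol → 0.65543 mol Si, 1.31086 mol O.
Total oxygen = 2.61794 mol. Normalization factor = 4/2.61794 = 1.52792.
Fe per 4 O = 0.23523 × 1.52792 = 0.359.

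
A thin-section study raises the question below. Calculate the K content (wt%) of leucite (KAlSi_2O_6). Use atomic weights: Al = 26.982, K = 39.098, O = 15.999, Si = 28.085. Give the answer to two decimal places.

17.91 wt%

M(KAlSi_2O_6) = 218.244 g/mol.
K contributes 1 × 39.098 = 39.098 g per mole.
39.098/218.244 = 0.1791 → 17.91%.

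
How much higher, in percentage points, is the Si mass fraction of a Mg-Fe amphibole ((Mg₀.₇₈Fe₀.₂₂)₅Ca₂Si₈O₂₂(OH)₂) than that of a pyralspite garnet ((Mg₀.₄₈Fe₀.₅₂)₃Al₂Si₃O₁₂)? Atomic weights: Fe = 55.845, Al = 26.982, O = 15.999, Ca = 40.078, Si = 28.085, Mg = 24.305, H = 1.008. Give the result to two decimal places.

M((Mg₀.₇₈Fe₀.₂₂)₅Ca₂Si₈O₂₂(OH)₂) = 847.047 g/mol, so wt% Si = 224.680/847.047 × 100 = 26.53%.
M((Mg₀.₄₈Fe₀.₅₂)₃Al₂Si₃O₁₂) = 452.324 g/mol, so wt% Si = 84.255/452.324 × 100 = 18.63%.
26.53 − 18.63 = 7.90 pp.

7.90 percentage points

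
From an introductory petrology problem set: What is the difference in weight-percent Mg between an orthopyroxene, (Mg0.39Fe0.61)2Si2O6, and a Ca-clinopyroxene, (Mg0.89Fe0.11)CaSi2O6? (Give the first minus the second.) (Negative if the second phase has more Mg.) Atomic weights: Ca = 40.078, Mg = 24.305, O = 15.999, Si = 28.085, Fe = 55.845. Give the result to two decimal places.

Mg in (Mg0.39Fe0.61)2Si2O6: molar mass 239.253 g/mol; 0.78×24.305 = 18.958 g → 7.92 wt%.
Mg in (Mg0.89Fe0.11)CaSi2O6: molar mass 220.016 g/mol; 0.89×24.305 = 21.631 g → 9.83 wt%.
Difference = 7.92 − 9.83 = -1.91 percentage points.

-1.91 percentage points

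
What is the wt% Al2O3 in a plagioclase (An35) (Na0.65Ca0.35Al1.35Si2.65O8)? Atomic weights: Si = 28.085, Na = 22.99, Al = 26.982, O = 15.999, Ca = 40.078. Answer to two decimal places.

M(Na0.65Ca0.35Al1.35Si2.65O8) = 267.814 g/mol; M(Al2O3) = 101.961 g/mol.
Moles Al2O3 per formula unit = 1.35 Al ÷ 2 = 0.6750.
Al2O3 fraction = (0.6750 × 101.961) / 267.814 = 68.824/267.814 = 0.2570.

25.70 wt%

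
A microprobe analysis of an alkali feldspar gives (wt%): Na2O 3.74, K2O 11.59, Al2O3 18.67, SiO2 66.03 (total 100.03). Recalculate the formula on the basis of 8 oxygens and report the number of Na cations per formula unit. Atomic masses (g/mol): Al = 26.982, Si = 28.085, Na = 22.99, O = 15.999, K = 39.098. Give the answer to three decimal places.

0.329 Na apfu

Na2O (M=61.979): mol = 0.06034; Na = 0.12068, O = 0.06034.
K2O (M=94.195): mol = 0.12304; K = 0.24608, O = 0.12304.
Al2O3 (M=101.961): mol = 0.18311; Al = 0.36622, O = 0.54933.
SiO2 (M=60.083): mol = 1.09898; Si = 1.09898, O = 2.19796.
ΣO = 2.93067; factor = 8/ΣO = 2.72975.
Na apfu = 0.12068 × 2.72975 = 0.329.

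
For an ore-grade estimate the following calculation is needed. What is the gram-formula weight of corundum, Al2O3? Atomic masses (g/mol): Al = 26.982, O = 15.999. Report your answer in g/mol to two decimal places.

101.96 g/mol

M = 2*26.982 + 3*15.999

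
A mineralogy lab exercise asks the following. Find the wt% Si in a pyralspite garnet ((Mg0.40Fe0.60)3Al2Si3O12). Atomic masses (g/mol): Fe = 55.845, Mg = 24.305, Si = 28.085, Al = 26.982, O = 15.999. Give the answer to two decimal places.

18.32 wt%

Formula mass = 1.20*24.305 + 1.80*55.845 + 2*26.982 + 3*28.085 + 12*15.999 = 459.894 g/mol, of which 84.255 g is Si.
So Si makes up 84.255/459.894 = 0.1832 of the mass, i.e. 18.32%.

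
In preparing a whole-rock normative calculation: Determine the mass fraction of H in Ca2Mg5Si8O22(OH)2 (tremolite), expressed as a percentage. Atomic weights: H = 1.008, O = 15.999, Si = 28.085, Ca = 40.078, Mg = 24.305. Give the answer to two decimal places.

0.25 weight percent

Formula mass = 2·40.078 + 5·24.305 + 8·28.085 + 24·15.999 + 2·1.008 = 812.353 g/mol, of which 2.016 g is H.
So H makes up 2.016/812.353 = 0.0025 of the mass, i.e. 0.25%.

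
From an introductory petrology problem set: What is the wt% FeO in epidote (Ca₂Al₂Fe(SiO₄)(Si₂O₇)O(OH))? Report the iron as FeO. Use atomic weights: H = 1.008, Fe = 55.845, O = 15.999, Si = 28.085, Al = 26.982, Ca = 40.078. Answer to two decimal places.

Formula mass = 483.215 g/mol.
1 Fe → 1.0000 mol FeO per formula unit; M(FeO) = 71.844, so FeO mass = 71.844 g.
71.844/483.215 × 100 = 14.87 wt%.

14.87 wt%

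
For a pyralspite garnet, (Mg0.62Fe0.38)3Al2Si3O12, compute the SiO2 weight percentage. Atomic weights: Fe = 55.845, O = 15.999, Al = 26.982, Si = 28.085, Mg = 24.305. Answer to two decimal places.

Molar mass of (Mg0.62Fe0.38)3Al2Si3O12 = 1.86×24.305 + 1.14×55.845 + 2×26.982 + 3×28.085 + 12×15.999 = 439.078 g/mol.
Each formula unit contains 3 Si, equivalent to 3/1 = 3.0000 mol SiO2.
M(SiO2) = 1×28.085 + 2×15.999 = 60.083 g/mol.
Mass of SiO2 per formula unit = 3.0000 × 60.083 = 180.249 g.
SiO2 wt% = 180.249 / 439.078 × 100 = 41.05%.

41.05 wt%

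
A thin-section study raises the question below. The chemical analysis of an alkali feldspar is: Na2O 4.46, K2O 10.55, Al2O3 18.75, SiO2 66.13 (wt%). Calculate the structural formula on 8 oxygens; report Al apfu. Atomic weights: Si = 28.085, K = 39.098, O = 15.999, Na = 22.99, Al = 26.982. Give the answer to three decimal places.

Na2O: 4.46/61.979 = 0.07196 mol → 0.14392 mol Na, 0.07196 mol O.
K2O: 10.55/94.195 = 0.11200 mol → 0.22400 mol K, 0.11200 mol O.
Al2O3: 18.75/101.961 = 0.18389 mol → 0.36778 mol Al, 0.55167 mol O.
SiO2: 66.13/60.083 = 1.10064 mol → 1.10064 mol Si, 2.20128 mol O.
Total oxygen = 2.93691 mol. Normalization factor = 8/2.93691 = 2.72395.
Al per 8 O = 0.36778 × 2.72395 = 1.002.

1.002 Al apfu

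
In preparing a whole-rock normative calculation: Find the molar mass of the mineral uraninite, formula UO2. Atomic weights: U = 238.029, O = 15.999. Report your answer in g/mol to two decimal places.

270.03 g/mol

M = 1×238.029 + 2×15.999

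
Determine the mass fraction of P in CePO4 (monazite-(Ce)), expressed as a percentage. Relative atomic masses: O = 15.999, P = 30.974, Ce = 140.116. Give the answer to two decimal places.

Molar mass of CePO4: 1×140.116 + 1×30.974 + 4×15.999 = 235.086 g/mol.
Mass of P per formula unit: 1 × 30.974 = 30.974 g.
Weight fraction P = 30.974 / 235.086 = 0.1318.

13.18 wt%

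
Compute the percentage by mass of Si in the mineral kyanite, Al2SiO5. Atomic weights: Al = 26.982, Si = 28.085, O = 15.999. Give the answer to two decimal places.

17.33 wt%

Molar mass of Al2SiO5: 2·26.982 + 1·28.085 + 5·15.999 = 162.044 g/mol.
Mass of Si per formula unit: 1 × 28.085 = 28.085 g.
Weight fraction Si = 28.085 / 162.044 = 0.1733.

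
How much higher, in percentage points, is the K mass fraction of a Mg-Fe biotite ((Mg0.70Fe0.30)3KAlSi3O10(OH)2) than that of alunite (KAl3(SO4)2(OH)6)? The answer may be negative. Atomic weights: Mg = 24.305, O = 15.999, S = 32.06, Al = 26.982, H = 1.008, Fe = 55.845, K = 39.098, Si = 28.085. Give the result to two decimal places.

-0.67 percentage points

M((Mg0.70Fe0.30)3KAlSi3O10(OH)2) = 445.640 g/mol, so wt% K = 39.098/445.640 × 100 = 8.77%.
M(KAl3(SO4)2(OH)6) = 414.198 g/mol, so wt% K = 39.098/414.198 × 100 = 9.44%.
8.77 − 9.44 = -0.67 pp.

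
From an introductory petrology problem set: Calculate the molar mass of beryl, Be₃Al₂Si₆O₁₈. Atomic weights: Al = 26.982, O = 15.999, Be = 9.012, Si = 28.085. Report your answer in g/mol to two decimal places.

537.49 g/mol

Be: 3 × 9.012 = 27.0360
Al: 2 × 26.982 = 53.9640
Si: 6 × 28.085 = 168.5100
O: 18 × 15.999 = 287.9820
Summing the contributions gives the formula mass.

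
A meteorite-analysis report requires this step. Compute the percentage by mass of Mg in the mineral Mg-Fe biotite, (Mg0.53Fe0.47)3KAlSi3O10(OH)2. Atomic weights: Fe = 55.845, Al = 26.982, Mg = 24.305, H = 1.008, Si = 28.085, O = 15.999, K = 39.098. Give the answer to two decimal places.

8.37 wt%

M((Mg0.53Fe0.47)3KAlSi3O10(OH)2) = 461.725 g/mol.
Mg contributes 1.59 × 24.305 = 38.645 g per mole.
38.645/461.725 = 0.0837 → 8.37%.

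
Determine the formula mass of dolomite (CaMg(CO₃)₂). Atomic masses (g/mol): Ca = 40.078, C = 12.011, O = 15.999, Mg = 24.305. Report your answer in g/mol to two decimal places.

184.40 g/mol

Ca: 1 × 40.078 = 40.0780
Mg: 1 × 24.305 = 24.3050
C: 2 × 12.011 = 24.0220
O: 6 × 15.999 = 95.9940
Summing the contributions gives the formula mass.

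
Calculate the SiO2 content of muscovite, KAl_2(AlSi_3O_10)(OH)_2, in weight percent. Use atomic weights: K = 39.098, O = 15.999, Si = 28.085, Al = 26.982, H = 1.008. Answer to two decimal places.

Formula mass = 398.303 g/mol.
3 Si → 3.0000 mol SiO2 per formula unit; M(SiO2) = 60.083, so SiO2 mass = 180.249 g.
180.249/398.303 × 100 = 45.25 wt%.

45.25 wt%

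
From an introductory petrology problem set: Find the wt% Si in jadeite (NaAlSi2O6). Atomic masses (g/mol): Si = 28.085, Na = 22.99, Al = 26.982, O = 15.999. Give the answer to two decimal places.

Molar mass of NaAlSi2O6: 1·22.99 + 1·26.982 + 2·28.085 + 6·15.999 = 202.136 g/mol.
Mass of Si per formula unit: 2 × 28.085 = 56.170 g.
Weight fraction Si = 56.170 / 202.136 = 0.2779.

27.79 weight percent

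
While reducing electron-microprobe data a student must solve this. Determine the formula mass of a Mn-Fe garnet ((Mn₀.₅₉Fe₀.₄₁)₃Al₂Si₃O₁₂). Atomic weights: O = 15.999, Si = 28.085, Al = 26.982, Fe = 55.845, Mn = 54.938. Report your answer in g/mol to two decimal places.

M = 1.77*54.938 + 1.23*55.845 + 2*26.982 + 3*28.085 + 12*15.999

496.14 g/mol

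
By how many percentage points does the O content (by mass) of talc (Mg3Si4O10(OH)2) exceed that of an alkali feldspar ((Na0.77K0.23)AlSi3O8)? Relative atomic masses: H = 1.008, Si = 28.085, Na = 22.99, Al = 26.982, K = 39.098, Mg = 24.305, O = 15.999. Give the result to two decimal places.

2.49 percentage points

M(Mg3Si4O10(OH)2) = 379.259 g/mol, so wt% O = 191.988/379.259 × 100 = 50.62%.
M((Na0.77K0.23)AlSi3O8) = 265.924 g/mol, so wt% O = 127.992/265.924 × 100 = 48.13%.
50.62 − 48.13 = 2.49 pp.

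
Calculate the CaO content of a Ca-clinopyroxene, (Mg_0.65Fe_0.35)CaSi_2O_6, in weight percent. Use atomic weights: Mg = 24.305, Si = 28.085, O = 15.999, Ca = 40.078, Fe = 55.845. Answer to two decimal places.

Molar mass of (Mg_0.65Fe_0.35)CaSi_2O_6 = 0.65*24.305 + 0.35*55.845 + 1*40.078 + 2*28.085 + 6*15.999 = 227.586 g/mol.
Each formula unit contains 1 Ca, equivalent to 1/1 = 1.0000 mol CaO.
M(CaO) = 1×40.078 + 1×15.999 = 56.077 g/mol.
Mass of CaO per formula unit = 1.0000 × 56.077 = 56.077 g.
CaO wt% = 56.077 / 227.586 × 100 = 24.64%.

24.64 wt%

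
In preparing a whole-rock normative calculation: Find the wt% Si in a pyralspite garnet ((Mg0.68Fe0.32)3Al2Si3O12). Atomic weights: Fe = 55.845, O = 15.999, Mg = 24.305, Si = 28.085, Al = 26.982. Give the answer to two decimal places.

19.44 wt%

Molar mass of (Mg0.68Fe0.32)3Al2Si3O12: 2.04*24.305 + 0.96*55.845 + 2*26.982 + 3*28.085 + 12*15.999 = 433.400 g/mol.
Mass of Si per formula unit: 3 × 28.085 = 84.255 g.
Weight fraction Si = 84.255 / 433.400 = 0.1944.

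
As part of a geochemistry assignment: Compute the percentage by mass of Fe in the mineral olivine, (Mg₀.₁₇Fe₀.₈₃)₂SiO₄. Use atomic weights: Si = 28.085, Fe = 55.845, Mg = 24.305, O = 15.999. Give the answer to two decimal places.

48.02 wt%

Formula mass = 0.34×24.305 + 1.66×55.845 + 1×28.085 + 4×15.999 = 193.047 g/mol, of which 92.703 g is Fe.
So Fe makes up 92.703/193.047 = 0.4802 of the mass, i.e. 48.02%.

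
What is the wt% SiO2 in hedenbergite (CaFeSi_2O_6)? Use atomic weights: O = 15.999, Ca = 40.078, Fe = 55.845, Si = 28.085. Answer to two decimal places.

Molar mass of CaFeSi_2O_6 = 1·40.078 + 1·55.845 + 2·28.085 + 6·15.999 = 248.087 g/mol.
Each formula unit contains 2 Si, equivalent to 2/1 = 2.0000 mol SiO2.
M(SiO2) = 1×28.085 + 2×15.999 = 60.083 g/mol.
Mass of SiO2 per formula unit = 2.0000 × 60.083 = 120.166 g.
SiO2 wt% = 120.166 / 248.087 × 100 = 48.44%.

48.44 wt%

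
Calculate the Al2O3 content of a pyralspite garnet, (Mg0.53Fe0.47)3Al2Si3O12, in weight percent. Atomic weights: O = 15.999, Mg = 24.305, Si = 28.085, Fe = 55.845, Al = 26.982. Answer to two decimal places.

Formula mass = 447.593 g/mol.
2 Al → 1.0000 mol Al2O3 per formula unit; M(Al2O3) = 101.961, so Al2O3 mass = 101.961 g.
101.961/447.593 × 100 = 22.78 wt%.

22.78 wt%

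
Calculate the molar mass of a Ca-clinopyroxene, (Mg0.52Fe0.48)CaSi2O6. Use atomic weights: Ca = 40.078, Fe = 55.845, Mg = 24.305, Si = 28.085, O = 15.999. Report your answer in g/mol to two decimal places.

Mg: 0.52 × 24.305 = 12.6386
Fe: 0.48 × 55.845 = 26.8056
Ca: 1 × 40.078 = 40.0780
Si: 2 × 28.085 = 56.1700
O: 6 × 15.999 = 95.9940
Summing the contributions gives the formula mass.

231.69 g/mol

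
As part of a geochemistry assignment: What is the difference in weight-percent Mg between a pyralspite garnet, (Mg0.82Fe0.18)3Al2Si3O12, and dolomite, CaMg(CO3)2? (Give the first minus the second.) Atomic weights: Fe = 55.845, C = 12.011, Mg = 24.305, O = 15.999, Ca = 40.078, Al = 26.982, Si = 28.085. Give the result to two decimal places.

M((Mg0.82Fe0.18)3Al2Si3O12) = 420.154 g/mol, so wt% Mg = 59.790/420.154 × 100 = 14.23%.
M(CaMg(CO3)2) = 184.399 g/mol, so wt% Mg = 24.305/184.399 × 100 = 13.18%.
14.23 − 13.18 = 1.05 pp.

1.05 percentage points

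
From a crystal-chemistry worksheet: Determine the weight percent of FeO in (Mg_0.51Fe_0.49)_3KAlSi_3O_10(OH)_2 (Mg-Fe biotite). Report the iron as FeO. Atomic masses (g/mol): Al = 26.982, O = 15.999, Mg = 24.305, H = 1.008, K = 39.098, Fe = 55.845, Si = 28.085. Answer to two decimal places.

Formula mass = 463.618 g/mol.
1.47 Fe → 1.4700 mol FeO per formula unit; M(FeO) = 71.844, so FeO mass = 105.611 g.
105.611/463.618 × 100 = 22.78 wt%.

22.78 wt%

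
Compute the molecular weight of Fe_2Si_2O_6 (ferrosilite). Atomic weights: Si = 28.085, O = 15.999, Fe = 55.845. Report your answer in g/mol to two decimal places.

M = 2×55.845 + 2×28.085 + 6×15.999

263.85 g/mol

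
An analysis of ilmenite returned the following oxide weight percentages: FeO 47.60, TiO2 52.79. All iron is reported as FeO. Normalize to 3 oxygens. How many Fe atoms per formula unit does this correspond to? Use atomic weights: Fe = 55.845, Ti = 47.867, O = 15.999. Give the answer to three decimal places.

47.60 wt% FeO ÷ 71.844 g/mol = 0.66255 mol, giving 0.66255 Fe and 0.66255 O.
52.79 wt% TiO2 ÷ 79.865 g/mol = 0.66099 mol, giving 0.66099 Ti and 1.32198 O.
Oxygen sums to 1.98453; scaling by 3/1.98453 = 1.51169 puts the formula on 3 O.
Fe: 0.66255 × 1.51169 = 1.002 atoms per formula unit.

1.002 Fe apfu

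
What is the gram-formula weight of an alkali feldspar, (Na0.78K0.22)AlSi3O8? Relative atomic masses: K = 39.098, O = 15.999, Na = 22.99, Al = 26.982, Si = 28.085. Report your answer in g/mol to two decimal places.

Na: 0.78 × 22.99 = 17.9322
K: 0.22 × 39.098 = 8.6016
Al: 1 × 26.982 = 26.9820
Si: 3 × 28.085 = 84.2550
O: 8 × 15.999 = 127.9920
Summing the contributions gives the formula mass.

265.76 g/mol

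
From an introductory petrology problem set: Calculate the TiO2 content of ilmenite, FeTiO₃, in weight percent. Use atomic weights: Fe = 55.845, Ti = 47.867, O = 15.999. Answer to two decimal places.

Formula mass = 151.709 g/mol.
1 Ti → 1.0000 mol TiO2 per formula unit; M(TiO2) = 79.865, so TiO2 mass = 79.865 g.
79.865/151.709 × 100 = 52.64 wt%.

52.64 wt%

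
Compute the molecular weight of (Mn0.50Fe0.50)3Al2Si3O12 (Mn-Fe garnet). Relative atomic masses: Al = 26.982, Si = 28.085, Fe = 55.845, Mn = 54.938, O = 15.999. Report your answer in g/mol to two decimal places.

496.38 g/mol

The formula mass is the sum 1.50·54.938 + 1.50·55.845 + 2·26.982 + 3·28.085 + 12·15.999.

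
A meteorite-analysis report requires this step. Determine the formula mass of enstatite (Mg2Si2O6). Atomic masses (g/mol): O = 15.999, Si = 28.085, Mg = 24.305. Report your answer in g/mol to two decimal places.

200.77 g/mol

Mg: 2 × 24.305 = 48.6100
Si: 2 × 28.085 = 56.1700
O: 6 × 15.999 = 95.9940
Summing the contributions gives the formula mass.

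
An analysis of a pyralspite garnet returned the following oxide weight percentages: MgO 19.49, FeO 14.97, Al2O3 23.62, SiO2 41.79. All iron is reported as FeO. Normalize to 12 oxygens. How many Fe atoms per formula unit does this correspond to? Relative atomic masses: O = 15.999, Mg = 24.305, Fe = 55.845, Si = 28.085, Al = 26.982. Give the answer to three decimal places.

19.49 wt% MgO ÷ 40.304 g/mol = 0.48357 mol, giving 0.48357 Mg and 0.48357 O.
14.97 wt% FeO ÷ 71.844 g/mol = 0.20837 mol, giving 0.20837 Fe and 0.20837 O.
23.62 wt% Al2O3 ÷ 101.961 g/mol = 0.23166 mol, giving 0.46332 Al and 0.69498 O.
41.79 wt% SiO2 ÷ 60.083 g/mol = 0.69554 mol, giving 0.69554 Si and 1.39108 O.
Oxygen sums to 2.77800; scaling by 12/2.77800 = 4.31965 puts the formula on 12 O.
Fe: 0.20837 × 4.31965 = 0.900 atoms per formula unit.

0.900 Fe apfu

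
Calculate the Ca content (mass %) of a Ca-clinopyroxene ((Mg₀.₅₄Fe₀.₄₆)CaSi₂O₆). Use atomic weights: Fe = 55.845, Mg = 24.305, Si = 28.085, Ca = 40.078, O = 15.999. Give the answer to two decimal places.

17.35 mass %

Formula mass = 0.54*24.305 + 0.46*55.845 + 1*40.078 + 2*28.085 + 6*15.999 = 231.055 g/mol, of which 40.078 g is Ca.
So Ca makes up 40.078/231.055 = 0.1735 of the mass, i.e. 17.35%.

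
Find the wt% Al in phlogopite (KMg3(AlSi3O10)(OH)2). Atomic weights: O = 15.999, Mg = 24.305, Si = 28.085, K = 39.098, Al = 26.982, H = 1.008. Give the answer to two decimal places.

6.47 wt%

Molar mass of KMg3(AlSi3O10)(OH)2: 1*39.098 + 3*24.305 + 1*26.982 + 3*28.085 + 12*15.999 + 2*1.008 = 417.254 g/mol.
Mass of Al per formula unit: 1 × 26.982 = 26.982 g.
Weight fraction Al = 26.982 / 417.254 = 0.0647.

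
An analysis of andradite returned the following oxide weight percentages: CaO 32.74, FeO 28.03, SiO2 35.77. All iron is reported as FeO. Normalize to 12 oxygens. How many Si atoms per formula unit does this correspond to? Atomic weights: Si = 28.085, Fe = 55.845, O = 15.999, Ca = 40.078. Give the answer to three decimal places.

3.300 Si apfu

CaO: 32.74/56.077 = 0.58384 mol → 0.58384 mol Ca, 0.58384 mol O.
FeO: 28.03/71.844 = 0.39015 mol → 0.39015 mol Fe, 0.39015 mol O.
SiO2: 35.77/60.083 = 0.59534 mol → 0.59534 mol Si, 1.19068 mol O.
Total oxygen = 2.16467 mol. Normalization factor = 12/2.16467 = 5.54357.
Si per 12 O = 0.59534 × 5.54357 = 3.300.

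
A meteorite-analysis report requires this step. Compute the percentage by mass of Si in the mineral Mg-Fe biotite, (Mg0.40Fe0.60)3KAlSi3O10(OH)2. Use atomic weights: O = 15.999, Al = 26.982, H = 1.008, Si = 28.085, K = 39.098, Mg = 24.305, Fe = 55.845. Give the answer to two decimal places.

Molar mass of (Mg0.40Fe0.60)3KAlSi3O10(OH)2: 1.20×24.305 + 1.80×55.845 + 1×39.098 + 1×26.982 + 3×28.085 + 12×15.999 + 2×1.008 = 474.026 g/mol.
Mass of Si per formula unit: 3 × 28.085 = 84.255 g.
Weight fraction Si = 84.255 / 474.026 = 0.1777.

17.77 mass %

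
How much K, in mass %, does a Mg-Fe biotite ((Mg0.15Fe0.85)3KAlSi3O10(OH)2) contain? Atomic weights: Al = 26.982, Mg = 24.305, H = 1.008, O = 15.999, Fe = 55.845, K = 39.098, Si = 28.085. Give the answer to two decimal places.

7.86 mass %

Molar mass of (Mg0.15Fe0.85)3KAlSi3O10(OH)2: 0.45·24.305 + 2.55·55.845 + 1·39.098 + 1·26.982 + 3·28.085 + 12·15.999 + 2·1.008 = 497.681 g/mol.
Mass of K per formula unit: 1 × 39.098 = 39.098 g.
Weight fraction K = 39.098 / 497.681 = 0.0786.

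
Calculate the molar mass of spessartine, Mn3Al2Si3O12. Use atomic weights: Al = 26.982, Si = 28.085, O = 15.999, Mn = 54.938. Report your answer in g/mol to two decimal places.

The formula mass is the sum 3×54.938 + 2×26.982 + 3×28.085 + 12×15.999.

495.02 g/mol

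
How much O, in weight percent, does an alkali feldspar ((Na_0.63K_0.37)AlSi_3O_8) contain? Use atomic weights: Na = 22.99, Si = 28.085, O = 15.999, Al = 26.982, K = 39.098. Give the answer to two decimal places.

47.73 weight percent

M((Na_0.63K_0.37)AlSi_3O_8) = 268.179 g/mol.
O contributes 8 × 15.999 = 127.992 g per mole.
127.992/268.179 = 0.4773 → 47.73%.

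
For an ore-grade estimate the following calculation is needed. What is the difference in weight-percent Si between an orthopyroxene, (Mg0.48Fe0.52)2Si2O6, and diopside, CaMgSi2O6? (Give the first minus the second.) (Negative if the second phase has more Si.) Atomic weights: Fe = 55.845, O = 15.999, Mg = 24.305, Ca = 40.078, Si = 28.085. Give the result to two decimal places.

Si in (Mg0.48Fe0.52)2Si2O6: molar mass 233.576 g/mol; 2×28.085 = 56.170 g → 24.05 wt%.
Si in CaMgSi2O6: molar mass 216.547 g/mol; 2×28.085 = 56.170 g → 25.94 wt%.
Difference = 24.05 − 25.94 = -1.89 percentage points.

-1.89 percentage points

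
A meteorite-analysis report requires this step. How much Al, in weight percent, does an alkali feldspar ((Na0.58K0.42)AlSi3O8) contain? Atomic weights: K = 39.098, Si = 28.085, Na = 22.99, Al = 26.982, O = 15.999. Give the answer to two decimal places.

10.03 weight percent

Molar mass of (Na0.58K0.42)AlSi3O8: 0.58×22.99 + 0.42×39.098 + 1×26.982 + 3×28.085 + 8×15.999 = 268.984 g/mol.
Mass of Al per formula unit: 1 × 26.982 = 26.982 g.
Weight fraction Al = 26.982 / 268.984 = 0.1003.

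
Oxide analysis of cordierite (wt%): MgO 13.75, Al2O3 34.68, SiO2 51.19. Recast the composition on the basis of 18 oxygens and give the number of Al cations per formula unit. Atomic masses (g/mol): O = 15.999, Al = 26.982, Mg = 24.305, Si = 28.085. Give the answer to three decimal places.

MgO: 13.75/40.304 = 0.34116 mol → 0.34116 mol Mg, 0.34116 mol O.
Al2O3: 34.68/101.961 = 0.34013 mol → 0.68026 mol Al, 1.02039 mol O.
SiO2: 51.19/60.083 = 0.85199 mol → 0.85199 mol Si, 1.70398 mol O.
Total oxygen = 3.06553 mol. Normalization factor = 18/3.06553 = 5.87174.
Al per 18 O = 0.68026 × 5.87174 = 3.994.

3.994 Al apfu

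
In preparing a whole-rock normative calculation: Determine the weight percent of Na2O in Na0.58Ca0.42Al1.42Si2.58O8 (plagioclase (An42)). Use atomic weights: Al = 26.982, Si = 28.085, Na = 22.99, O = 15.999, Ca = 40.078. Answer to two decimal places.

Molar mass of Na0.58Ca0.42Al1.42Si2.58O8 = 0.58*22.99 + 0.42*40.078 + 1.42*26.982 + 2.58*28.085 + 8*15.999 = 268.933 g/mol.
Each formula unit contains 0.58 Na, equivalent to 0.58/2 = 0.2900 mol Na2O.
M(Na2O) = 2×22.99 + 1×15.999 = 61.979 g/mol.
Mass of Na2O per formula unit = 0.2900 × 61.979 = 17.974 g.
Na2O wt% = 17.974 / 268.933 × 100 = 6.68%.

6.68 wt%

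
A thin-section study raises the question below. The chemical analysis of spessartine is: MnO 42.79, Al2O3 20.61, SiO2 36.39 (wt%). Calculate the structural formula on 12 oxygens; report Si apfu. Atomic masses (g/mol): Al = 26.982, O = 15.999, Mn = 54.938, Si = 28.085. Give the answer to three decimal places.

3.002 Si apfu

42.79 wt% MnO ÷ 70.937 g/mol = 0.60321 mol, giving 0.60321 Mn and 0.60321 O.
20.61 wt% Al2O3 ÷ 101.961 g/mol = 0.20214 mol, giving 0.40428 Al and 0.60642 O.
36.39 wt% SiO2 ÷ 60.083 g/mol = 0.60566 mol, giving 0.60566 Si and 1.21132 O.
Oxygen sums to 2.42095; scaling by 12/2.42095 = 4.95673 puts the formula on 12 O.
Si: 0.60566 × 4.95673 = 3.002 atoms per formula unit.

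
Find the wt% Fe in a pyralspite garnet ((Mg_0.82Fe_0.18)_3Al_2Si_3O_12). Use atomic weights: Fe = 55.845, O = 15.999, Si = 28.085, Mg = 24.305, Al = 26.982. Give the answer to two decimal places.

7.18 wt%

Formula mass = 2.46·24.305 + 0.54·55.845 + 2·26.982 + 3·28.085 + 12·15.999 = 420.154 g/mol, of which 30.156 g is Fe.
So Fe makes up 30.156/420.154 = 0.0718 of the mass, i.e. 7.18%.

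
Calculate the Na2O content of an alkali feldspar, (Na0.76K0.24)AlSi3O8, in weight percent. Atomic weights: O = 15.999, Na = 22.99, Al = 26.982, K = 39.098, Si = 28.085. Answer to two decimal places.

8.85 wt%

Formula mass = 266.085 g/mol.
0.76 Na → 0.3800 mol Na2O per formula unit; M(Na2O) = 61.979, so Na2O mass = 23.552 g.
23.552/266.085 × 100 = 8.85 wt%.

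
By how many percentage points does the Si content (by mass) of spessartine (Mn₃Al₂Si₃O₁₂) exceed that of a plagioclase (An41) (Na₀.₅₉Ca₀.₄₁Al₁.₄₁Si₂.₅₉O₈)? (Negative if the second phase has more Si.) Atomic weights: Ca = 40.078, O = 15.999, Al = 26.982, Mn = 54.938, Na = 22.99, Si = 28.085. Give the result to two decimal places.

Si in Mn₃Al₂Si₃O₁₂: molar mass 495.021 g/mol; 3×28.085 = 84.255 g → 17.02 wt%.
Si in Na₀.₅₉Ca₀.₄₁Al₁.₄₁Si₂.₅₉O₈: molar mass 268.773 g/mol; 2.59×28.085 = 72.740 g → 27.06 wt%.
Difference = 17.02 − 27.06 = -10.04 percentage points.

-10.04 percentage points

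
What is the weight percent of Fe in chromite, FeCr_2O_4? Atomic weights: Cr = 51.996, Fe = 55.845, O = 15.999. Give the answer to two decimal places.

24.95 mass %

Molar mass of FeCr_2O_4: 1·55.845 + 2·51.996 + 4·15.999 = 223.833 g/mol.
Mass of Fe per formula unit: 1 × 55.845 = 55.845 g.
Weight fraction Fe = 55.845 / 223.833 = 0.2495.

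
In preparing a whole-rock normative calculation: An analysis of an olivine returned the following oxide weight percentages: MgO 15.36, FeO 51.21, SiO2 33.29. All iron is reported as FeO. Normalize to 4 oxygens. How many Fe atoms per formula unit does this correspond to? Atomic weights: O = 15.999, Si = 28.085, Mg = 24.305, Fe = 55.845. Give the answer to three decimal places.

MgO: 15.36/40.304 = 0.38110 mol → 0.38110 mol Mg, 0.38110 mol O.
FeO: 51.21/71.844 = 0.71279 mol → 0.71279 mol Fe, 0.71279 mol O.
SiO2: 33.29/60.083 = 0.55407 mol → 0.55407 mol Si, 1.10814 mol O.
Total oxygen = 2.20203 mol. Normalization factor = 4/2.20203 = 1.81651.
Fe per 4 O = 0.71279 × 1.81651 = 1.295.

1.295 Fe apfu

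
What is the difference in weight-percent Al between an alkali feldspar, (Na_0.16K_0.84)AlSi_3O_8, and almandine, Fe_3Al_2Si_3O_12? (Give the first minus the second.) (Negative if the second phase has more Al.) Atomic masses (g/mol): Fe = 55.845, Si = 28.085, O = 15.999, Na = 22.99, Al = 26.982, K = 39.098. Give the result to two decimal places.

-1.06 percentage points

M((Na_0.16K_0.84)AlSi_3O_8) = 275.750 g/mol, so wt% Al = 26.982/275.750 × 100 = 9.78%.
M(Fe_3Al_2Si_3O_12) = 497.742 g/mol, so wt% Al = 53.964/497.742 × 100 = 10.84%.
9.78 − 10.84 = -1.06 pp.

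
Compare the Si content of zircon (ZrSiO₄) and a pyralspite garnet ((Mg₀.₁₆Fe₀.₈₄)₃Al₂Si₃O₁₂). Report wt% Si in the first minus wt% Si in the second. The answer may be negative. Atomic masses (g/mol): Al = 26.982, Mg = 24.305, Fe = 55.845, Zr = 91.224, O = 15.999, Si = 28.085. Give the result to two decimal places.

-2.14 percentage points

M(ZrSiO₄) = 183.305 g/mol, so wt% Si = 28.085/183.305 × 100 = 15.32%.
M((Mg₀.₁₆Fe₀.₈₄)₃Al₂Si₃O₁₂) = 482.603 g/mol, so wt% Si = 84.255/482.603 × 100 = 17.46%.
15.32 − 17.46 = -2.14 pp.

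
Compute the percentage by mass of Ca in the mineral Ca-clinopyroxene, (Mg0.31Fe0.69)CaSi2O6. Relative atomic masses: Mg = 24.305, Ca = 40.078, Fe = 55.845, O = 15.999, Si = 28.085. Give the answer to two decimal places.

M((Mg0.31Fe0.69)CaSi2O6) = 238.310 g/mol.
Ca contributes 1 × 40.078 = 40.078 g per mole.
40.078/238.310 = 0.1682 → 16.82%.

16.82 weight percent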